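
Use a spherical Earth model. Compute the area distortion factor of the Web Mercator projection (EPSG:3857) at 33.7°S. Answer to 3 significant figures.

1.44

For Mercator, h = k = sec φ (a conformal cylindrical projection has a single point scale, 1/cos φ).
Areal scale = k² = sec²φ = 1/cos²(33.7°) = 1/0.8320² = 1.445.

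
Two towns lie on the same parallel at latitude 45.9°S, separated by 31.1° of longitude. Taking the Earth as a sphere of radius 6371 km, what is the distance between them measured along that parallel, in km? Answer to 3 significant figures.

Arc length along a parallel = R cos φ · Δλ (with Δλ in radians).
= 6371 × cos 45.9° × (31.1° × π/180) = 6371 × 0.6959 × 0.5428 ≈ 2410 km.

2410 km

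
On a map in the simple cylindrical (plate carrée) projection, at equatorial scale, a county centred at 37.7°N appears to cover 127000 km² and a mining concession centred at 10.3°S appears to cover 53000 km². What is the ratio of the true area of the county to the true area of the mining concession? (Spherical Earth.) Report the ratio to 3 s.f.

On the plate carrée, areal scale = h·k = 1 × sec φ, so true area = apparent × cos φ.
True area of county: 127000 × cos(37.7°) = 127000 × 0.7912 = 100500 km².
True area of mining concession: 53000 × cos(10.3°) = 53000 × 0.9839 = 52150 km².
Ratio = 100500 / 52150 ≈ 1.93.

1.93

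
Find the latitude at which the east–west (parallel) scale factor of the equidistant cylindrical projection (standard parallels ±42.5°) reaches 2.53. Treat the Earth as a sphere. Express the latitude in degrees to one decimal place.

With standard parallel φ₀ = 42.5°, the equirectangular projection gives x = Rλ cos φ₀, y = Rφ, so h = 1 and k = cos 42.5° / cos φ.
k = cos φ₀ / cos φ = 2.53  ⇒  cos φ = cos 42.5° / 2.53 = 0.2914.
φ = arccos(0.2914) ≈ 73.1°.

73.1°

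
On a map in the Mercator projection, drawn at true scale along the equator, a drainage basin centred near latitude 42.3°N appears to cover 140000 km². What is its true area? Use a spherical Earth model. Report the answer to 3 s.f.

For Mercator, h = k = sec φ (a conformal cylindrical projection has a single point scale, 1/cos φ).
Areal scale = k² = sec²φ = 1/cos²(42.3°) = 1/0.7396² = 1.828.
True area = apparent / (areal scale) = 140000 / 1.828 ≈ 76600 km².

76600 km²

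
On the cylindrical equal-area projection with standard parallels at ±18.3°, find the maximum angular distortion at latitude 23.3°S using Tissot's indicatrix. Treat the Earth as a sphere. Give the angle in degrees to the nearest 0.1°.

Cylindrical equal-area (φ₀ = 18.3°): h = cos φ / cos 18.3° along meridians, k = cos 18.3° / cos φ along parallels; h·k = 1.
At 23.3°: h = 0.9674, k = 1.034; principal scales a = 1.034, b = 0.9674.
sin(ω/2) = (a − b)/(a + b) = 0.06636/2.001 = 0.03316, so ω = 2 arcsin(0.03316) ≈ 3.8°.

3.8°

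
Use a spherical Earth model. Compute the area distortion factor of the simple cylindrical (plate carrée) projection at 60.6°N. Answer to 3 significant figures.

For the equirectangular projection with φ₀ = 0 (plate carrée), h = 1 along meridians and k = sec φ along parallels.
Areal scale = h·k = 1 × sec φ; at 60.6°, h = 1.000, k = 2.037, so h·k = 2.037.

2.04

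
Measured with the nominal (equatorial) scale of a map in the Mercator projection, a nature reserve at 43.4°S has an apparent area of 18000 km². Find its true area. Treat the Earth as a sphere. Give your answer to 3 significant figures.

9500 km²

Mercator is conformal, so the point scale is isotropic: h = k = sec φ = 1/cos φ.
Areal scale = k² = sec²φ = 1/cos²(43.4°) = 1/0.7266² = 1.894.
True area = apparent / (areal scale) = 18000 / 1.894 ≈ 9500 km².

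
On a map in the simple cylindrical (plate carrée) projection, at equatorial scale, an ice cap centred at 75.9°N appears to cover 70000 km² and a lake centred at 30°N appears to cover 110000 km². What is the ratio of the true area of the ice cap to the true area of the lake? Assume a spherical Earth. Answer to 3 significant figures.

Plate carrée has h = 1 and k = sec φ, giving areal scale sec φ; true area = (apparent area) · cos φ.
True area of ice cap: 70000 × cos(75.9°) = 70000 × 0.2436 = 17050 km².
True area of lake: 110000 × cos(30°) = 110000 × 0.8660 = 95260 km².
Ratio = 17050 / 95260 ≈ 0.179.

0.179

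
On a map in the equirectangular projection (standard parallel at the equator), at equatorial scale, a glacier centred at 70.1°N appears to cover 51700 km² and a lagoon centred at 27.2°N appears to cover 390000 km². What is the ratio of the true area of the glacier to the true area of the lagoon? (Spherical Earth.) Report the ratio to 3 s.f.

0.0507

Plate carrée has h = 1 and k = sec φ, giving areal scale sec φ; true area = (apparent area) · cos φ.
True area of glacier: 51700 × cos(70.1°) = 51700 × 0.3404 = 17600 km².
True area of lagoon: 390000 × cos(27.2°) = 390000 × 0.8894 = 346900 km².
Ratio = 17600 / 346900 ≈ 0.0507.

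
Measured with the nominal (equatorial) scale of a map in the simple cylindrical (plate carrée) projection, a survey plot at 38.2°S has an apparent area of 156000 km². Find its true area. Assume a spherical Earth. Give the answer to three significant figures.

Plate carrée maps x = Rλ, y = Rφ. The meridian scale is h = 1 and the parallel scale is k = 1/cos φ = sec φ.
Areal scale = h·k = 1 × sec φ; at 38.2°, h = 1.000, k = 1.272, so h·k = 1.272.
True area = apparent / (areal scale) = 156000 / 1.272 ≈ 123000 km².

123000 km²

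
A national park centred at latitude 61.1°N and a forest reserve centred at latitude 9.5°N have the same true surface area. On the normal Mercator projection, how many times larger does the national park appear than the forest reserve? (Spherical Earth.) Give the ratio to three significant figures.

4.16

Mercator areal scale is sec²φ.
At 61.1°: sec²(61.1°) = 1/0.4833² = 4.282.
At 9.5°: sec²(9.5°) = 1/0.9863² = 1.028.
Ratio = 4.282/1.028 = cos²(9.5°)/cos²(61.1°) ≈ 4.16.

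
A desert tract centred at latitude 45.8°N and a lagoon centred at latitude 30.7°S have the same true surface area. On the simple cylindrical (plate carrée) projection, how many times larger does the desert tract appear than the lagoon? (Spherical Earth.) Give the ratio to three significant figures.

For the equirectangular projection with φ₀ = 0 (plate carrée), h = 1 along meridians and k = sec φ along parallels.
Areal scale at 45.8°: h·k = 1.000 × 1.434 = 1.434.
Areal scale at 30.7°: h·k = 1.000 × 1.163 = 1.163.
Ratio = 1.434/1.163 ≈ 1.23.

1.23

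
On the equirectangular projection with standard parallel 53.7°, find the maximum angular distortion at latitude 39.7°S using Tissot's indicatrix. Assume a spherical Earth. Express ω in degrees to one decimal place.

15.0°

In the equirectangular projection with standard parallel φ₀ = 53.7° (x = Rλ cos φ₀, y = Rφ), meridians are true-scale (h = 1) and the parallel scale is k = cos φ₀ / cos φ.
At 39.7°: h = 1.000, k = 0.7694; principal scales a = 1.000, b = 0.7694.
sin(ω/2) = (a − b)/(a + b) = 0.2306/1.769 = 0.1303, so ω = 2 arcsin(0.1303) ≈ 15.0°.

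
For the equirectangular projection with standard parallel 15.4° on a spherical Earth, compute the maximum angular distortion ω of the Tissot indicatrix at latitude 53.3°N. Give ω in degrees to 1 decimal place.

27.1°

The equidistant cylindrical projection with φ₀ = 15.4° has h = 1 (meridians true) and k = cos φ₀ / cos φ along parallels.
At 53.3°: h = 1.000, k = 1.613; principal scales a = 1.613, b = 1.000.
sin(ω/2) = (a − b)/(a + b) = 0.6132/2.613 = 0.2347, so ω = 2 arcsin(0.2347) ≈ 27.1°.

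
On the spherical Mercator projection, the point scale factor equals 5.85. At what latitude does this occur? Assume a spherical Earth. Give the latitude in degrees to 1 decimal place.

Mercator scale is k = sec φ = 1/cos φ.
1/cos φ = 5.85  ⇒  cos φ = 0.1709  ⇒  φ = arccos(0.1709) ≈ 80.2°.

80.2°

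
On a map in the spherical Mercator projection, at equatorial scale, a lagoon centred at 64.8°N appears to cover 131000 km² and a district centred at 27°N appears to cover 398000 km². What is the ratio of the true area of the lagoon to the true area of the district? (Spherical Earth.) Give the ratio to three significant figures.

Mercator's areal exaggeration is sec²φ; hence true area = (apparent area) · cos²φ.
True area of lagoon: 131000 × cos²(64.8°) = 131000 × 0.1813 = 23750 km².
True area of district: 398000 × cos²(27°) = 398000 × 0.7939 = 316000 km².
Ratio = 23750 / 316000 ≈ 0.0752.

0.0752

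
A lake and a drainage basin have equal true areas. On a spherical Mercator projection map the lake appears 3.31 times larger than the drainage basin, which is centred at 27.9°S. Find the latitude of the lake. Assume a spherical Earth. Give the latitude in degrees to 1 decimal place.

60.9°

On Mercator, (apparent₁)/(apparent₂) = sec²φ₁ / sec²φ₂ when true areas are equal.
cos²φ₂ / cos²φ₁ = 3.31  ⇒  cos φ₁ = cos 27.9° / √3.31 = 0.8838/1.819 = 0.4858.
φ₁ = arccos(0.4858) ≈ 60.9°.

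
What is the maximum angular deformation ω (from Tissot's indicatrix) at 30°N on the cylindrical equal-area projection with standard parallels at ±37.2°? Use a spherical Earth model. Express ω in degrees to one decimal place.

Cylindrical equal-area (φ₀ = 37.2°): h = cos φ / cos 37.2° along meridians, k = cos 37.2° / cos φ along parallels; h·k = 1.
At 30°: h = 1.087, k = 0.9198; principal scales a = 1.087, b = 0.9198.
sin(ω/2) = (a − b)/(a + b) = 0.1675/2.007 = 0.08345, so ω = 2 arcsin(0.08345) ≈ 9.6°.

9.6°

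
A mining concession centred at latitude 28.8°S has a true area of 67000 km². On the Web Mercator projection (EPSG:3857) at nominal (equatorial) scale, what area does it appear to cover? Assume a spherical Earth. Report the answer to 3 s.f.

87200 km²

The Mercator projection is conformal; its linear scale factor is the same in every direction and equals sec φ = 1/cos φ.
Areal scale = k² = sec²φ = 1/cos²(28.8°) = 1/0.8763² = 1.302.
Apparent area = 67000 × 1.302 ≈ 87200 km².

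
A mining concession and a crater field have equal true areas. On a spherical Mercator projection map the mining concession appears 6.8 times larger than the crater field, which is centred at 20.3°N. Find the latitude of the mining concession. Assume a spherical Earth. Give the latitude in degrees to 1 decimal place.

68.9°

Mercator areal scale is sec²φ, so apparent-area ratio = sec²φ₁ / sec²φ₂ = cos²φ₂ / cos²φ₁.
cos²φ₂ / cos²φ₁ = 6.8  ⇒  cos φ₁ = cos 20.3° / √6.8 = 0.9379/2.608 = 0.3597.
φ₁ = arccos(0.3597) ≈ 68.9°.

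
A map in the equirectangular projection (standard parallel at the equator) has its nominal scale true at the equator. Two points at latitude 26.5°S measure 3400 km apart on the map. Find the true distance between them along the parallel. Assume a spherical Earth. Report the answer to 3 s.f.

3040 km

In the plate carrée (x = Rλ, y = Rφ), meridians are true-scale (h = 1) and parallels are stretched by k = sec φ.
Along the parallel at 26.5°, map distances are exaggerated by k = sec 26.5° = 1.117.
True distance = 3400 / 1.117 = 3400 × cos 26.5° ≈ 3040 km.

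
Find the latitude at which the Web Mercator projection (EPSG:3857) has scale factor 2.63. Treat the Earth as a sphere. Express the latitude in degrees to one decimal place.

Mercator scale is k = sec φ = 1/cos φ.
1/cos φ = 2.63  ⇒  cos φ = 0.3802  ⇒  φ = arccos(0.3802) ≈ 67.7°.

67.7°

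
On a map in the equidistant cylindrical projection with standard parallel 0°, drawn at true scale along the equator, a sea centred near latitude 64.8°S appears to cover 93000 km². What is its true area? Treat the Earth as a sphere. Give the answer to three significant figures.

39600 km²

For the equirectangular projection with φ₀ = 0 (plate carrée), h = 1 along meridians and k = sec φ along parallels.
Areal scale = h·k = 1 × sec φ; at 64.8°, h = 1.000, k = 2.349, so h·k = 2.349.
True area = apparent / (areal scale) = 93000 / 2.349 ≈ 39600 km².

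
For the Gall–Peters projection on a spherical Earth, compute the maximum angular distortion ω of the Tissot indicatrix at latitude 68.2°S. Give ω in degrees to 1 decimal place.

Gall–Peters is a cylindrical equal-area projection with standard parallels at ±45°. A cylindrical equal-area projection with standard parallel φ₀ has meridian scale h = cos φ / cos φ₀ and parallel scale k = cos φ₀ / cos φ (so areas are preserved, h·k = 1).
At 68.2°: h = 0.5252, k = 1.904; principal scales a = 1.904, b = 0.5252.
sin(ω/2) = (a − b)/(a + b) = 1.379/2.429 = 0.5676, so ω = 2 arcsin(0.5676) ≈ 69.2°.

69.2°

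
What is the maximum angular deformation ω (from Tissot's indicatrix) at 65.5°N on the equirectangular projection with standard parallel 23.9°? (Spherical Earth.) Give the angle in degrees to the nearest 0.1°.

The equidistant cylindrical projection with φ₀ = 23.9° has h = 1 (meridians true) and k = cos φ₀ / cos φ along parallels.
At 65.5°: h = 1.000, k = 2.205; principal scales a = 2.205, b = 1.000.
sin(ω/2) = (a − b)/(a + b) = 1.205/3.205 = 0.3759, so ω = 2 arcsin(0.3759) ≈ 44.2°.

44.2°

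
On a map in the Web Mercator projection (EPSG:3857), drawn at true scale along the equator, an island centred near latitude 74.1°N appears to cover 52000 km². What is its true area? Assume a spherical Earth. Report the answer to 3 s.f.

The Mercator projection is conformal; its linear scale factor is the same in every direction and equals sec φ = 1/cos φ.
Areal scale = k² = sec²φ = 1/cos²(74.1°) = 1/0.2740² = 13.32.
True area = apparent / (areal scale) = 52000 / 13.32 ≈ 3900 km².

3900 km²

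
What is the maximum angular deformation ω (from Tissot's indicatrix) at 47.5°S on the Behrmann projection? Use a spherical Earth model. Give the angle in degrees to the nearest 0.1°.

Behrmann is a cylindrical equal-area projection with standard parallels at ±30°. For cylindrical equal-area with standard parallel φ₀, h = cos φ / cos φ₀ and k = cos φ₀ / cos φ, so h·k = 1.
At 47.5°: h = 0.7801, k = 1.282; principal scales a = 1.282, b = 0.7801.
sin(ω/2) = (a − b)/(a + b) = 0.5018/2.062 = 0.2433, so ω = 2 arcsin(0.2433) ≈ 28.2°.

28.2°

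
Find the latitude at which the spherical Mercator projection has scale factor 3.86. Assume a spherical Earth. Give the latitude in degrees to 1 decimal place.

Mercator scale is k = sec φ = 1/cos φ.
1/cos φ = 3.86  ⇒  cos φ = 0.2591  ⇒  φ = arccos(0.2591) ≈ 75.0°.

75.0°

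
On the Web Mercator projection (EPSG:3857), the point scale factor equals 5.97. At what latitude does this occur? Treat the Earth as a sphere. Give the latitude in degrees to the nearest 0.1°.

Mercator scale is k = sec φ = 1/cos φ.
1/cos φ = 5.97  ⇒  cos φ = 0.1675  ⇒  φ = arccos(0.1675) ≈ 80.4°.

80.4°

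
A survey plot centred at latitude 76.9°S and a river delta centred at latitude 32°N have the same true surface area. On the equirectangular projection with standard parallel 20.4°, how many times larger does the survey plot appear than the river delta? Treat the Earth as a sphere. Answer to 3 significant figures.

The equidistant cylindrical projection with φ₀ = 20.4° has h = 1 (meridians true) and k = cos φ₀ / cos φ along parallels.
Areal scale at 76.9°: h·k = 1.000 × 4.135 = 4.135.
Areal scale at 32°: h·k = 1.000 × 1.105 = 1.105.
Ratio = 4.135/1.105 ≈ 3.74.

3.74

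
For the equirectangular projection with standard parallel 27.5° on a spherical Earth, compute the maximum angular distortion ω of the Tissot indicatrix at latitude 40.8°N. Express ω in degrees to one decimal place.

With standard parallel φ₀ = 27.5°, the equirectangular projection gives x = Rλ cos φ₀, y = Rφ, so h = 1 and k = cos 27.5° / cos φ.
At 40.8°: h = 1.000, k = 1.172; principal scales a = 1.172, b = 1.000.
sin(ω/2) = (a − b)/(a + b) = 0.1718/2.172 = 0.07908, so ω = 2 arcsin(0.07908) ≈ 9.1°.

9.1°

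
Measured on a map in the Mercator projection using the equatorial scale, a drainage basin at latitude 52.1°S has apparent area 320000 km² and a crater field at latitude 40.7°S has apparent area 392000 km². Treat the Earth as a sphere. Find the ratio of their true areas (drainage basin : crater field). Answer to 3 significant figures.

0.536

On Mercator the areal scale is sec²φ, so true area = apparent × cos²φ.
True area of drainage basin: 320000 × cos²(52.1°) = 320000 × 0.3773 = 120800 km².
True area of crater field: 392000 × cos²(40.7°) = 392000 × 0.5748 = 225300 km².
Ratio = 120800 / 225300 ≈ 0.536.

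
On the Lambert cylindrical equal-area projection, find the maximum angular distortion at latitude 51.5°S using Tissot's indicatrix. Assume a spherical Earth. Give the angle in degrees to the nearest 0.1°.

52.4°

The Lambert cylindrical equal-area projection is the cylindrical equal-area projection with its standard parallel at the equator (φ₀ = 0). A cylindrical equal-area projection with standard parallel φ₀ has meridian scale h = cos φ / cos φ₀ and parallel scale k = cos φ₀ / cos φ (so areas are preserved, h·k = 1).
At 51.5°: h = 0.6225, k = 1.606; principal scales a = 1.606, b = 0.6225.
sin(ω/2) = (a − b)/(a + b) = 0.9839/2.229 = 0.4414, so ω = 2 arcsin(0.4414) ≈ 52.4°.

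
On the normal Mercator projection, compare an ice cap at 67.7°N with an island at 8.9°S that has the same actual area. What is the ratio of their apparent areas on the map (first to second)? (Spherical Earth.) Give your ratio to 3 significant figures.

Mercator areal scale is sec²φ.
At 67.7°: sec²(67.7°) = 1/0.3795² = 6.945.
At 8.9°: sec²(8.9°) = 1/0.9880² = 1.025.
Ratio = 6.945/1.025 = cos²(8.9°)/cos²(67.7°) ≈ 6.78.

6.78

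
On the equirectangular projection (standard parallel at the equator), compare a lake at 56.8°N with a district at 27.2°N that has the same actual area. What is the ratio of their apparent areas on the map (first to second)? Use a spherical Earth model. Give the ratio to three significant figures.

1.62

Plate carrée maps x = Rλ, y = Rφ. The meridian scale is h = 1 and the parallel scale is k = 1/cos φ = sec φ.
Areal scale at 56.8°: h·k = 1.000 × 1.826 = 1.826.
Areal scale at 27.2°: h·k = 1.000 × 1.124 = 1.124.
Ratio = 1.826/1.124 ≈ 1.62.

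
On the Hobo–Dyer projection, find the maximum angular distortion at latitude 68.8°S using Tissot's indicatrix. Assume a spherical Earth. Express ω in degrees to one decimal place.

Hobo–Dyer is a cylindrical equal-area projection with standard parallels at ±37.5°. A cylindrical equal-area projection with standard parallel φ₀ has meridian scale h = cos φ / cos φ₀ and parallel scale k = cos φ₀ / cos φ (so areas are preserved, h·k = 1).
At 68.8°: h = 0.4558, k = 2.194; principal scales a = 2.194, b = 0.4558.
sin(ω/2) = (a − b)/(a + b) = 1.738/2.650 = 0.6559, so ω = 2 arcsin(0.6559) ≈ 82.0°.

82.0°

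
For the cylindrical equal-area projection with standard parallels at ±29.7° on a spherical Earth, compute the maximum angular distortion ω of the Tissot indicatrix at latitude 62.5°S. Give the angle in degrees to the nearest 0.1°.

68.0°

Cylindrical equal-area (φ₀ = 29.7°): h = cos φ / cos 29.7° along meridians, k = cos 29.7° / cos φ along parallels; h·k = 1.
At 62.5°: h = 0.5316, k = 1.881; principal scales a = 1.881, b = 0.5316.
sin(ω/2) = (a − b)/(a + b) = 1.350/2.413 = 0.5594, so ω = 2 arcsin(0.5594) ≈ 68.0°.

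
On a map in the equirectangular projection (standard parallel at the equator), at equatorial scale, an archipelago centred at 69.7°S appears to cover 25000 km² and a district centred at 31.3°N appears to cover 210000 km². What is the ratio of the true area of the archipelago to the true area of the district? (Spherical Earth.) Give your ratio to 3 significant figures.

0.0483

Plate carrée has h = 1 and k = sec φ, giving areal scale sec φ; true area = (apparent area) · cos φ.
True area of archipelago: 25000 × cos(69.7°) = 25000 × 0.3469 = 8673 km².
True area of district: 210000 × cos(31.3°) = 210000 × 0.8545 = 179400 km².
Ratio = 8673 / 179400 ≈ 0.0483.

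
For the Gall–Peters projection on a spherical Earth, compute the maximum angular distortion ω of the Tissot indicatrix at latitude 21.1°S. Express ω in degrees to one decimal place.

The Gall–Peters projection is cylindrical equal-area with φ₀ = 45°. A cylindrical equal-area projection with standard parallel φ₀ has meridian scale h = cos φ / cos φ₀ and parallel scale k = cos φ₀ / cos φ (so areas are preserved, h·k = 1).
At 21.1°: h = 1.319, k = 0.7579; principal scales a = 1.319, b = 0.7579.
sin(ω/2) = (a − b)/(a + b) = 0.5615/2.077 = 0.2703, so ω = 2 arcsin(0.2703) ≈ 31.4°.

31.4°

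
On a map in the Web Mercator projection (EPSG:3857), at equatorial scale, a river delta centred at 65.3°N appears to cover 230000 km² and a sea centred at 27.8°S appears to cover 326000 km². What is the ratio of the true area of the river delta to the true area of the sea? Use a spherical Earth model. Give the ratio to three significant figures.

0.157

Mercator's areal exaggeration is sec²φ; hence true area = (apparent area) · cos²φ.
True area of river delta: 230000 × cos²(65.3°) = 230000 × 0.1746 = 40160 km².
True area of sea: 326000 × cos²(27.8°) = 326000 × 0.7825 = 255100 km².
Ratio = 40160 / 255100 ≈ 0.157.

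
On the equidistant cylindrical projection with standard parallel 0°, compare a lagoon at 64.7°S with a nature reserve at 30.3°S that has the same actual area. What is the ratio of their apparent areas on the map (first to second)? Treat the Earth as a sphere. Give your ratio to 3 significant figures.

Plate carrée maps x = Rλ, y = Rφ. The meridian scale is h = 1 and the parallel scale is k = 1/cos φ = sec φ.
Areal scale at 64.7°: h·k = 1.000 × 2.340 = 2.340.
Areal scale at 30.3°: h·k = 1.000 × 1.158 = 1.158.
Ratio = 2.340/1.158 ≈ 2.02.

2.02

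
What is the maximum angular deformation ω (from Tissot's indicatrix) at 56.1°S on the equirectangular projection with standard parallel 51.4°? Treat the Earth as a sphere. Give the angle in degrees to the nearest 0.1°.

With standard parallel φ₀ = 51.4°, the equirectangular projection gives x = Rλ cos φ₀, y = Rφ, so h = 1 and k = cos 51.4° / cos φ.
At 56.1°: h = 1.000, k = 1.119; principal scales a = 1.119, b = 1.000.
sin(ω/2) = (a − b)/(a + b) = 0.1186/2.119 = 0.05597, so ω = 2 arcsin(0.05597) ≈ 6.4°.

6.4°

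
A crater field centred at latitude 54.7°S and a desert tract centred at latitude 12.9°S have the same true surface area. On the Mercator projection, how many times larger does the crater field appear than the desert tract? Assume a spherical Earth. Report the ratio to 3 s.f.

On Mercator, area is exaggerated by sec²φ = 1/cos²φ.
At 54.7°: sec²(54.7°) = 1/0.5779² = 2.995.
At 12.9°: sec²(12.9°) = 1/0.9748² = 1.052.
Ratio = 2.995/1.052 = cos²(12.9°)/cos²(54.7°) ≈ 2.85.

2.85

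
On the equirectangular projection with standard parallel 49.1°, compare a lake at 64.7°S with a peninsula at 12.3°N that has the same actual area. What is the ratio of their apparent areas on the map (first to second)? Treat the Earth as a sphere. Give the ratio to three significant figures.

2.29

The equidistant cylindrical projection with φ₀ = 49.1° has h = 1 (meridians true) and k = cos φ₀ / cos φ along parallels.
Areal scale at 64.7°: h·k = 1.000 × 1.532 = 1.532.
Areal scale at 12.3°: h·k = 1.000 × 0.6701 = 0.6701.
Ratio = 1.532/0.6701 ≈ 2.29.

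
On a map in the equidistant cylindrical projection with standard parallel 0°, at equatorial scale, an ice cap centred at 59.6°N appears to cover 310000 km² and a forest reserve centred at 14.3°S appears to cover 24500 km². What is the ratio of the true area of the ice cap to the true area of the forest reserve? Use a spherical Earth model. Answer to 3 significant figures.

6.61

On the plate carrée, areal scale = h·k = 1 × sec φ, so true area = apparent × cos φ.
True area of ice cap: 310000 × cos(59.6°) = 310000 × 0.5060 = 156900 km².
True area of forest reserve: 24500 × cos(14.3°) = 24500 × 0.9690 = 23740 km².
Ratio = 156900 / 23740 ≈ 6.61.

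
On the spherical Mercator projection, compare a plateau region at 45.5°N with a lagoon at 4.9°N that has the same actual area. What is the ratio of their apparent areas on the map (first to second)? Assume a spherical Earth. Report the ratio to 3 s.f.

Mercator areal scale is sec²φ.
At 45.5°: sec²(45.5°) = 1/0.7009² = 2.036.
At 4.9°: sec²(4.9°) = 1/0.9963² = 1.007.
Ratio = 2.036/1.007 = cos²(4.9°)/cos²(45.5°) ≈ 2.02.

2.02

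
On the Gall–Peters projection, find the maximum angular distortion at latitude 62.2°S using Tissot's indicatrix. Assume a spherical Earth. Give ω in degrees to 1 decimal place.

Gall–Peters is a cylindrical equal-area projection with standard parallels at ±45°. For cylindrical equal-area with standard parallel φ₀, h = cos φ / cos φ₀ and k = cos φ₀ / cos φ, so h·k = 1.
At 62.2°: h = 0.6596, k = 1.516; principal scales a = 1.516, b = 0.6596.
sin(ω/2) = (a − b)/(a + b) = 0.8566/2.176 = 0.3937, so ω = 2 arcsin(0.3937) ≈ 46.4°.

46.4°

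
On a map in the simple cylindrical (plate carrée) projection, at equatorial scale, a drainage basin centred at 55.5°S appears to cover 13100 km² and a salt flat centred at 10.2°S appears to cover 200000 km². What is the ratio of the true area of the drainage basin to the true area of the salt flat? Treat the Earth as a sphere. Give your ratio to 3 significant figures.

0.0377

Plate carrée has h = 1 and k = sec φ, giving areal scale sec φ; true area = (apparent area) · cos φ.
True area of drainage basin: 13100 × cos(55.5°) = 13100 × 0.5664 = 7420 km².
True area of salt flat: 200000 × cos(10.2°) = 200000 × 0.9842 = 196800 km².
Ratio = 7420 / 196800 ≈ 0.0377.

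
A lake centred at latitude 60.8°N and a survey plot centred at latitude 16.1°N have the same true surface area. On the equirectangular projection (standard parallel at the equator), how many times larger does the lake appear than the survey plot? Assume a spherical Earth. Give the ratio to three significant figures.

1.97

For the equirectangular projection with φ₀ = 0 (plate carrée), h = 1 along meridians and k = sec φ along parallels.
Areal scale at 60.8°: h·k = 1.000 × 2.050 = 2.050.
Areal scale at 16.1°: h·k = 1.000 × 1.041 = 1.041.
Ratio = 2.050/1.041 ≈ 1.97.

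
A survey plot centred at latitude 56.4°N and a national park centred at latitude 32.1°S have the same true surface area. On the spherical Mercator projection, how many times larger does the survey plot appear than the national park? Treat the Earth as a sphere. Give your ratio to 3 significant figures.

2.34

Mercator is conformal with k = sec φ, so areal scale = k² = sec²φ.
At 56.4°: sec²(56.4°) = 1/0.5534² = 3.265.
At 32.1°: sec²(32.1°) = 1/0.8471² = 1.394.
Ratio = 3.265/1.394 = cos²(32.1°)/cos²(56.4°) ≈ 2.34.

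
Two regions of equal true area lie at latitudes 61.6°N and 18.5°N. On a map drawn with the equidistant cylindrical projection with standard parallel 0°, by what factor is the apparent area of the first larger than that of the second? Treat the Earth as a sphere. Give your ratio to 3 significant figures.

In the plate carrée (x = Rλ, y = Rφ), meridians are true-scale (h = 1) and parallels are stretched by k = sec φ.
Areal scale at 61.6°: h·k = 1.000 × 2.103 = 2.103.
Areal scale at 18.5°: h·k = 1.000 × 1.054 = 1.054.
Ratio = 2.103/1.054 ≈ 1.99.

1.99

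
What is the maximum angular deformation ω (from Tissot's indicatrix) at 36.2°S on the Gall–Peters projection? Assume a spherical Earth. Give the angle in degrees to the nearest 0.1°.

15.1°

The Gall–Peters projection is cylindrical equal-area with φ₀ = 45°. A cylindrical equal-area projection with standard parallel φ₀ has meridian scale h = cos φ / cos φ₀ and parallel scale k = cos φ₀ / cos φ (so areas are preserved, h·k = 1).
At 36.2°: h = 1.141, k = 0.8763; principal scales a = 1.141, b = 0.8763.
sin(ω/2) = (a − b)/(a + b) = 0.2650/2.017 = 0.1313, so ω = 2 arcsin(0.1313) ≈ 15.1°.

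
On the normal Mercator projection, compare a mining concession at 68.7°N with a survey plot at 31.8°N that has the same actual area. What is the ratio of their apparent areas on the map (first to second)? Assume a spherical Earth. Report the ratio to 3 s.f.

On Mercator, area is exaggerated by sec²φ = 1/cos²φ.
At 68.7°: sec²(68.7°) = 1/0.3633² = 7.579.
At 31.8°: sec²(31.8°) = 1/0.8499² = 1.384.
Ratio = 7.579/1.384 = cos²(31.8°)/cos²(68.7°) ≈ 5.47.

5.47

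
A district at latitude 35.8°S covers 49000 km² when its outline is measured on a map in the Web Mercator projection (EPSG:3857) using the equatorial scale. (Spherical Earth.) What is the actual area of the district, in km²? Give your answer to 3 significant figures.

The Mercator projection is conformal; its linear scale factor is the same in every direction and equals sec φ = 1/cos φ.
Areal scale = k² = sec²φ = 1/cos²(35.8°) = 1/0.8111² = 1.520.
True area = apparent / (areal scale) = 49000 / 1.520 ≈ 32200 km².

32200 km²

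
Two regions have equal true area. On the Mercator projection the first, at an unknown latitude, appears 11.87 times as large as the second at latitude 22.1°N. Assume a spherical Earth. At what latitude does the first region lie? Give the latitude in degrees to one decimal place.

On Mercator, (apparent₁)/(apparent₂) = sec²φ₁ / sec²φ₂ when true areas are equal.
cos²φ₂ / cos²φ₁ = 11.87  ⇒  cos φ₁ = cos 22.1° / √11.87 = 0.9265/3.445 = 0.2689.
φ₁ = arccos(0.2689) ≈ 74.4°.

74.4°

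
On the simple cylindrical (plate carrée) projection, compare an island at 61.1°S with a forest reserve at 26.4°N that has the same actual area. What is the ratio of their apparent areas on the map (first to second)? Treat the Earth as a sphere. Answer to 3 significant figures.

For the equirectangular projection with φ₀ = 0 (plate carrée), h = 1 along meridians and k = sec φ along parallels.
Areal scale at 61.1°: h·k = 1.000 × 2.069 = 2.069.
Areal scale at 26.4°: h·k = 1.000 × 1.116 = 1.116.
Ratio = 2.069/1.116 ≈ 1.85.

1.85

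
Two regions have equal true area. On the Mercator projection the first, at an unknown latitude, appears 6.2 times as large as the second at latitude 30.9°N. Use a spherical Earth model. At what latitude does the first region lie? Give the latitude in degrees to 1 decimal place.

69.8°

On Mercator, (apparent₁)/(apparent₂) = sec²φ₁ / sec²φ₂ when true areas are equal.
cos²φ₂ / cos²φ₁ = 6.2  ⇒  cos φ₁ = cos 30.9° / √6.2 = 0.8581/2.490 = 0.3446.
φ₁ = arccos(0.3446) ≈ 69.8°.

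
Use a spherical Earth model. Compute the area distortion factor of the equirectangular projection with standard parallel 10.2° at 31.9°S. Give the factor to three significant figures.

In the equirectangular projection with standard parallel φ₀ = 10.2° (x = Rλ cos φ₀, y = Rφ), meridians are true-scale (h = 1) and the parallel scale is k = cos φ₀ / cos φ.
Areal scale = h·k = 1 × cos φ₀ / cos φ; at 31.9°, h = 1.000, k = 1.159, so h·k = 1.159.

1.16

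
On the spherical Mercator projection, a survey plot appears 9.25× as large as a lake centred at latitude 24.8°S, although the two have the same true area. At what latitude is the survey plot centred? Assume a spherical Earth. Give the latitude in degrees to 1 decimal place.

72.6°

Mercator areal scale is sec²φ, so apparent-area ratio = sec²φ₁ / sec²φ₂ = cos²φ₂ / cos²φ₁.
cos²φ₂ / cos²φ₁ = 9.25  ⇒  cos φ₁ = cos 24.8° / √9.25 = 0.9078/3.041 = 0.2985.
φ₁ = arccos(0.2985) ≈ 72.6°.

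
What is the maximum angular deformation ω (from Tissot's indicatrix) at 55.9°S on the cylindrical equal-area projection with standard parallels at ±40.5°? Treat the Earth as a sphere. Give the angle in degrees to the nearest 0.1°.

A cylindrical equal-area projection with standard parallel φ₀ has meridian scale h = cos φ / cos φ₀ and parallel scale k = cos φ₀ / cos φ (so areas are preserved, h·k = 1).
At 55.9°: h = 0.7373, k = 1.356; principal scales a = 1.356, b = 0.7373.
sin(ω/2) = (a − b)/(a + b) = 0.6190/2.094 = 0.2957, so ω = 2 arcsin(0.2957) ≈ 34.4°.

34.4°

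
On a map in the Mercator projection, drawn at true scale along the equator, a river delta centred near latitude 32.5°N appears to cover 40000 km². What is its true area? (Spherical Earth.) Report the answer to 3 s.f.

The Mercator projection is conformal; its linear scale factor is the same in every direction and equals sec φ = 1/cos φ.
Areal scale = k² = sec²φ = 1/cos²(32.5°) = 1/0.8434² = 1.406.
True area = apparent / (areal scale) = 40000 / 1.406 ≈ 28500 km².

28500 km²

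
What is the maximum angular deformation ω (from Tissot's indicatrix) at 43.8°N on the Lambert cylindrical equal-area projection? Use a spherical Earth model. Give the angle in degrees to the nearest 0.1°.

The Lambert cylindrical equal-area projection is the cylindrical equal-area projection with its standard parallel at the equator (φ₀ = 0). Cylindrical equal-area (φ₀ = 0°): h = cos φ / cos 0° along meridians, k = cos 0° / cos φ along parallels; h·k = 1.
At 43.8°: h = 0.7218, k = 1.386; principal scales a = 1.386, b = 0.7218.
sin(ω/2) = (a − b)/(a + b) = 0.6637/2.107 = 0.3150, so ω = 2 arcsin(0.3150) ≈ 36.7°.

36.7°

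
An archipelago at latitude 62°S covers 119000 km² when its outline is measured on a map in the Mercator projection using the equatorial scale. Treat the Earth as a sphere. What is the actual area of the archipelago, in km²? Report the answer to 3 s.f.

For Mercator, h = k = sec φ (a conformal cylindrical projection has a single point scale, 1/cos φ).
Areal scale = k² = sec²φ = 1/cos²(62°) = 1/0.4695² = 4.537.
True area = apparent / (areal scale) = 119000 / 4.537 ≈ 26200 km².

26200 km²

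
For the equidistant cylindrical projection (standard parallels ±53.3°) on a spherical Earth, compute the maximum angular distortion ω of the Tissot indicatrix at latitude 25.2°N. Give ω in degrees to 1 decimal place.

The equidistant cylindrical projection with φ₀ = 53.3° has h = 1 (meridians true) and k = cos φ₀ / cos φ along parallels.
At 25.2°: h = 1.000, k = 0.6605; principal scales a = 1.000, b = 0.6605.
sin(ω/2) = (a − b)/(a + b) = 0.3395/1.660 = 0.2045, so ω = 2 arcsin(0.2045) ≈ 23.6°.

23.6°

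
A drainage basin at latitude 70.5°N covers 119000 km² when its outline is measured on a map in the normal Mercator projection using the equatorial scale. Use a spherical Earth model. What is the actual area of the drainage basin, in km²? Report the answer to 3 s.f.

For Mercator, h = k = sec φ (a conformal cylindrical projection has a single point scale, 1/cos φ).
Areal scale = k² = sec²φ = 1/cos²(70.5°) = 1/0.3338² = 8.974.
True area = apparent / (areal scale) = 119000 / 8.974 ≈ 13300 km².

13300 km²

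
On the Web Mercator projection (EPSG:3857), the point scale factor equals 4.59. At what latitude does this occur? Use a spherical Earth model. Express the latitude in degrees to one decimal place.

Mercator scale is k = sec φ = 1/cos φ.
1/cos φ = 4.59  ⇒  cos φ = 0.2179  ⇒  φ = arccos(0.2179) ≈ 77.4°.

77.4°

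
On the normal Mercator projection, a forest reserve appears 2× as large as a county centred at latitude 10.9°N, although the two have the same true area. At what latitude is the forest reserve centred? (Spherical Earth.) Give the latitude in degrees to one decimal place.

46.0°

On Mercator, (apparent₁)/(apparent₂) = sec²φ₁ / sec²φ₂ when true areas are equal.
cos²φ₂ / cos²φ₁ = 2  ⇒  cos φ₁ = cos 10.9° / √2 = 0.9820/1.414 = 0.6943.
φ₁ = arccos(0.6943) ≈ 46.0°.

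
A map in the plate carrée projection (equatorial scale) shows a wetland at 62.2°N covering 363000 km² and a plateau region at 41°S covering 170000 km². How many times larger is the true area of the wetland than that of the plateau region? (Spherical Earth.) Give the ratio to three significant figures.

On the plate carrée, areal scale = h·k = 1 × sec φ, so true area = apparent × cos φ.
True area of wetland: 363000 × cos(62.2°) = 363000 × 0.4664 = 169300 km².
True area of plateau region: 170000 × cos(41°) = 170000 × 0.7547 = 128300 km².
Ratio = 169300 / 128300 ≈ 1.32.

1.32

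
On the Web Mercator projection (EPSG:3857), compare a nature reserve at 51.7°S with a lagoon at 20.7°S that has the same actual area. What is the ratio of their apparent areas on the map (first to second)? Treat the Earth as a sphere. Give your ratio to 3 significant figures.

On Mercator, area is exaggerated by sec²φ = 1/cos²φ.
At 51.7°: sec²(51.7°) = 1/0.6198² = 2.603.
At 20.7°: sec²(20.7°) = 1/0.9354² = 1.143.
Ratio = 2.603/1.143 = cos²(20.7°)/cos²(51.7°) ≈ 2.28.

2.28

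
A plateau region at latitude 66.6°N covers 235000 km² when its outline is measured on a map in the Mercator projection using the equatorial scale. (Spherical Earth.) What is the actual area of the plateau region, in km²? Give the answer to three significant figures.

The Mercator projection is conformal; its linear scale factor is the same in every direction and equals sec φ = 1/cos φ.
Areal scale = k² = sec²φ = 1/cos²(66.6°) = 1/0.3971² = 6.340.
True area = apparent / (areal scale) = 235000 / 6.340 ≈ 37100 km².

37100 km²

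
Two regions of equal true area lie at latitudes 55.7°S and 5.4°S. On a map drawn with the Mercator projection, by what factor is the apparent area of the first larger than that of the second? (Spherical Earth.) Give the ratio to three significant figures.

Mercator is conformal with k = sec φ, so areal scale = k² = sec²φ.
At 55.7°: sec²(55.7°) = 1/0.5635² = 3.149.
At 5.4°: sec²(5.4°) = 1/0.9956² = 1.009.
Ratio = 3.149/1.009 = cos²(5.4°)/cos²(55.7°) ≈ 3.12.

3.12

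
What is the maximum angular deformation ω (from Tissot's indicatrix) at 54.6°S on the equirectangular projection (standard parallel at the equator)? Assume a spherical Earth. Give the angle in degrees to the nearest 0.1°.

In the plate carrée (x = Rλ, y = Rφ), meridians are true-scale (h = 1) and parallels are stretched by k = sec φ.
At 54.6°: h = 1.000, k = 1.726; principal scales a = 1.726, b = 1.000.
sin(ω/2) = (a − b)/(a + b) = 0.7263/2.726 = 0.2664, so ω = 2 arcsin(0.2664) ≈ 30.9°.

30.9°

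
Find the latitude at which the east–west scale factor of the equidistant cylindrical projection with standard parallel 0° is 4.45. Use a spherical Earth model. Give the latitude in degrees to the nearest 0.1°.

Plate carrée: h = 1, k = sec φ along parallels.
sec φ = 4.45  ⇒  cos φ = 0.2247  ⇒  φ ≈ 77.0°.

77.0°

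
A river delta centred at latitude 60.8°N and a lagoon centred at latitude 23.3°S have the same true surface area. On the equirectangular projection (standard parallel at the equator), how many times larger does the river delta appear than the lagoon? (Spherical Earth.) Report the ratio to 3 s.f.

In the plate carrée (x = Rλ, y = Rφ), meridians are true-scale (h = 1) and parallels are stretched by k = sec φ.
Areal scale at 60.8°: h·k = 1.000 × 2.050 = 2.050.
Areal scale at 23.3°: h·k = 1.000 × 1.089 = 1.089.
Ratio = 2.050/1.089 ≈ 1.88.

1.88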